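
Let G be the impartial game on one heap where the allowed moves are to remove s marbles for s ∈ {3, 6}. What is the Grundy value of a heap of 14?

Compute g(0), g(1), … for moves {3, 6}:
g(0) = mex{} = 0
g(1) = mex{} = 0
g(2) = mex{} = 0
g(3) = mex{0} = 1
g(4) = mex{0} = 1
g(5) = mex{0} = 1
g(6) = mex{0,1} = 2
g(7) = mex{0,1} = 2
g(8) = mex{0,1} = 2
g(9) = mex{1,2} = 0
g(10) = mex{1,2} = 0
g(11) = mex{1,2} = 0
g(12) = mex{0,2} = 1
g(13) = mex{0,2} = 1
g(14) = mex{0,2} = 1
So g(14) = 1.

1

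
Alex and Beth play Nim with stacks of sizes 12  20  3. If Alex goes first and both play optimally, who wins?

Alex wins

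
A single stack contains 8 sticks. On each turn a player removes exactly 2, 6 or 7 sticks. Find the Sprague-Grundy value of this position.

Grundy values for subtraction set {2, 6, 7}:
g(0) = mex{} = 0
g(1) = mex{} = 0
g(2) = mex{0} = 1
g(3) = mex{0} = 1
g(4) = mex{1} = 0
g(5) = mex{1} = 0
g(6) = mex{0} = 1
g(7) = mex{0} = 1
g(8) = mex{0,1} = 2
So g(8) = 2.

2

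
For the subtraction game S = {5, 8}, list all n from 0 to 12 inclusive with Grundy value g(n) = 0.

Compute g(0), g(1), … for moves {5, 8}:
k:     0  1  2  3  4  5  6  7  8  9 10 11 12
g(k):  0  0  0  0  0  1  1  1  1  1  2  2  2
The P-positions (g = 0) in 0..12 are 0, 1, 2, 3, 4.

0, 1, 2, 3, 4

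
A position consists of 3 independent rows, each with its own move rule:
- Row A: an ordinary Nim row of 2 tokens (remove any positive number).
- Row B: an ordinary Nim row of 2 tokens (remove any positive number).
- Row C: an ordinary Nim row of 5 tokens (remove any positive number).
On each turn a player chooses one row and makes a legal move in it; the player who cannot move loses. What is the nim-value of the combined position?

5

Row A is a plain Nim row of size 2, so its Grundy value is 2.
Row B is a plain Nim row of size 2, so its Grundy value is 2.
Row C is a plain Nim row of size 5, so its Grundy value is 5.
The value of a disjunctive sum is the nim-sum of the parts.
Combined value = 2 ⊕ 2 ⊕ 5 = 5.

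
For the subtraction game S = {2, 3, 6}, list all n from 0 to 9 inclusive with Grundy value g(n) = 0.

Grundy values for subtraction set {2, 3, 6}:
g(0) = mex{} = 0
g(1) = mex{} = 0
g(2) = mex{0} = 1
g(3) = mex{0} = 1
g(4) = mex{0,1} = 2
g(5) = mex{1} = 0
g(6) = mex{0,1,2} = 3
g(7) = mex{0,2} = 1
g(8) = mex{0,1,3} = 2
g(9) = mex{1,3} = 0
The P-positions (g = 0) in 0..9 are 0, 1, 5, 9.

0, 1, 5, 9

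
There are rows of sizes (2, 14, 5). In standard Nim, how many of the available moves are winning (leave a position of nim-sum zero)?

1

Nim-sum: 2 XOR 14 XOR 5 = 9.
The overall nim-sum is X = 9. A row of size p has a winning move iff p XOR X < p (reduce it to p XOR X).
  2: 2 XOR 9 = 11 ≥ 2 — no move.
  14: 14 XOR 9 = 7 < 14 — winning move (to 7).
  5: 5 XOR 9 = 12 ≥ 5 — no move.
That gives 1 winning move.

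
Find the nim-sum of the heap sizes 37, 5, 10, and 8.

Nim-sum: 37 XOR 5 XOR 10 XOR 8 = 34.

34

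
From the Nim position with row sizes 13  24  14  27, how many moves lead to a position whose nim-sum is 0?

Nim-sum: 13 XOR 24 XOR 14 XOR 27 = 0.
The nim-sum is already 0, so every move leaves a nonzero nim-sum — there are no winning moves.

0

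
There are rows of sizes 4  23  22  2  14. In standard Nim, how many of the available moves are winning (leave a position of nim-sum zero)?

Compute the nim-sum pairwise:
4 XOR 23 = 19
19 XOR 22 = 5
5 XOR 2 = 7
7 XOR 14 = 9
The overall nim-sum is X = 9. A row of size p has a winning move iff p XOR X < p (reduce it to p XOR X).
  4: 4 XOR 9 = 13 ≥ 4 — no move.
  23: 23 XOR 9 = 30 ≥ 23 — no move.
  22: 22 XOR 9 = 31 ≥ 22 — no move.
  2: 2 XOR 9 = 11 ≥ 2 — no move.
  14: 14 XOR 9 = 7 < 14 — winning move (to 7).
That gives 1 winning move.

1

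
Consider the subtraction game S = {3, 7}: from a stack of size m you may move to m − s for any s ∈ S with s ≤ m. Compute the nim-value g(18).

2

Compute g(0), g(1), … for moves {3, 7}:
k:     0  1  2  3  4  5  6  7  8  9 10 11 12 13 14 15 16 17 18
g(k):  0  0  0  1  1  1  0  2  2  1  0  0  0  1  1  1  0  2  2
So g(18) = 2.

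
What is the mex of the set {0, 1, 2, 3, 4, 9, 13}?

The values 0, 1, 2, 3, 4 are all present; 5 is the first non-negative integer missing from the set.

5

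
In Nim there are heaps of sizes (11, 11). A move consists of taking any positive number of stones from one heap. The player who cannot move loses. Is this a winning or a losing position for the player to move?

Losing position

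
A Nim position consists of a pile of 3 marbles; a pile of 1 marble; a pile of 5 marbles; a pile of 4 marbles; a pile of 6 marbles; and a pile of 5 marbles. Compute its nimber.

0

Nim-sum: 3 ⊕ 1 ⊕ 5 ⊕ 4 ⊕ 6 ⊕ 5 = 0.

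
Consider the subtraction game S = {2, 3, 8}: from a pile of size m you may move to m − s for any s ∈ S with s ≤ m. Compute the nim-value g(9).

Compute g(0), g(1), … for moves {2, 3, 8}:
k:     0  1  2  3  4  5  6  7  8  9
g(k):  0  0  1  1  2  0  0  1  1  2
So g(9) = 2.

2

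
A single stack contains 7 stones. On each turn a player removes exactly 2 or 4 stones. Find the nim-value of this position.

Grundy values for subtraction set {2, 4}:
k:     0  1  2  3  4  5  6  7
g(k):  0  0  1  1  2  2  0  0
So g(7) = 0.

0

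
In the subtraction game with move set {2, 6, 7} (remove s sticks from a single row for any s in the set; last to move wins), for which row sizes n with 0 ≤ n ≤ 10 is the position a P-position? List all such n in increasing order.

0, 1, 4, 5, 9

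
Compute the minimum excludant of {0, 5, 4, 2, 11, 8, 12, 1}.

3

The values 0, 1, 2 are all present; 3 is the first non-negative integer missing from the set.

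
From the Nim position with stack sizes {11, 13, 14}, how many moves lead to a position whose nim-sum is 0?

Compute the nim-sum pairwise:
11 XOR 13 = 6
6 XOR 14 = 8
The overall nim-sum is X = 8. A stack of size p has a winning move iff p XOR X < p (reduce it to p XOR X).
  11: 11 XOR 8 = 3 < 11 — winning move (to 3).
  13: 13 XOR 8 = 5 < 13 — winning move (to 5).
  14: 14 XOR 8 = 6 < 14 — winning move (to 6).
That gives 3 winning moves.

3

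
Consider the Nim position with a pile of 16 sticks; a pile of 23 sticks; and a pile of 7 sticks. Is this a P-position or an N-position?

P-position

Nim-sum: 16 ⊕ 23 ⊕ 7 = 0.
The nim-sum is 0, so this is a P-position: the player to move is in a losing position under optimal play.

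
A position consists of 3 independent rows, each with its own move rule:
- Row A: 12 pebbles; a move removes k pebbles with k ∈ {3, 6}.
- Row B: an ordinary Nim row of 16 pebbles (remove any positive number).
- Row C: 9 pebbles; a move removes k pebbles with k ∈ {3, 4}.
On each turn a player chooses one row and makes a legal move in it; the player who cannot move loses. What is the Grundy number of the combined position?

17

Build the Grundy sequence for row A with g(k) = mex{g(k−s) : s ∈ {3, 6}, s ≤ k}:
g(0) = mex{} = 0
g(1) = mex{} = 0
g(2) = mex{} = 0
g(3) = mex{0} = 1
g(4) = mex{0} = 1
g(5) = mex{0} = 1
g(6) = mex{0,1} = 2
g(7) = mex{0,1} = 2
g(8) = mex{0,1} = 2
g(9) = mex{1,2} = 0
g(10) = mex{1,2} = 0
g(11) = mex{1,2} = 0
g(12) = mex{0,2} = 1
So g(12) = 1.
Row B is a plain Nim row of size 16, so its Grundy value is 16.
Build the Grundy sequence for row C with g(k) = mex{g(k−s) : s ∈ {3, 4}, s ≤ k}:
k:     0  1  2  3  4  5  6  7  8  9
g(k):  0  0  0  1  1  1  2  0  0  0
So g(9) = 0.
By the Sprague-Grundy theorem, the Grundy value of a sum of independent games is the XOR of the component values.
Combined value = 1 XOR 16 XOR 0 = 17.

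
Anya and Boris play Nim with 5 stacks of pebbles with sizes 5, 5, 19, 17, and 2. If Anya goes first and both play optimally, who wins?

Boris wins

Bitwise XOR of the heap sizes:
  00101  (5)
  00101  (5)
  10011  (19)
  10001  (17)
  00010  (2)
  -----
  00000  (0)
The nim-sum is 0, so this is a P-position: the player to move is in a losing position under optimal play; Anya is about to move from it and so loses — Boris wins.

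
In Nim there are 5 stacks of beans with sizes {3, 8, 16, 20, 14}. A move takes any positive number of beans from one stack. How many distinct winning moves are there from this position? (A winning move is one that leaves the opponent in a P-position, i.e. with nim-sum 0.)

1

Compute the nim-sum pairwise:
3 ⊕ 8 = 11
11 ⊕ 16 = 27
27 ⊕ 20 = 15
15 ⊕ 14 = 1
The overall nim-sum is X = 1. A stack of size p has a winning move iff p XOR X < p (reduce it to p XOR X).
  3: 3 XOR 1 = 2 < 3 — winning move (to 2).
  8: 8 XOR 1 = 9 ≥ 8 — no move.
  16: 16 XOR 1 = 17 ≥ 16 — no move.
  20: 20 XOR 1 = 21 ≥ 20 — no move.
  14: 14 XOR 1 = 15 ≥ 14 — no move.
That gives 1 winning move.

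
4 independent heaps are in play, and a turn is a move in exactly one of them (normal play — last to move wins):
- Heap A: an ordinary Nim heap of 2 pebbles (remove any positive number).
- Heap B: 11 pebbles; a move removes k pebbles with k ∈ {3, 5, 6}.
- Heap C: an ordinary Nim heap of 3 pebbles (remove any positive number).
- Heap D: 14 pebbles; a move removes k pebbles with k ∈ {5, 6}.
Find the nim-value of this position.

1

Heap A is a plain Nim heap of size 2, so its Grundy value is 2.
For heap B, compute g(0), g(1), … with moves {3, 5, 6}:
g(0) = mex{} = 0
g(1) = mex{} = 0
g(2) = mex{} = 0
g(3) = mex{0} = 1
g(4) = mex{0} = 1
g(5) = mex{0} = 1
g(6) = mex{0,1} = 2
g(7) = mex{0,1} = 2
g(8) = mex{0,1} = 2
g(9) = mex{1,2} = 0
g(10) = mex{1,2} = 0
g(11) = mex{1,2} = 0
So g(11) = 0.
Heap C is a plain Nim heap of size 3, so its Grundy value is 3.
For heap D, compute g(0), g(1), … with moves {5, 6}:
k:     0  1  2  3  4  5  6  7  8  9 10 11 12 13 14
g(k):  0  0  0  0  0  1  1  1  1  1  2  0  0  0  0
So g(14) = 0.
The value of a disjunctive sum is the nim-sum of the parts.
Combined value = 2 ⊕ 0 ⊕ 3 ⊕ 0 = 1.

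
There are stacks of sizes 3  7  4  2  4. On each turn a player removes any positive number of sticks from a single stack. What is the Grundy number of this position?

6

Compute the nim-sum pairwise:
3 ⊕ 7 = 4
4 ⊕ 4 = 0
0 ⊕ 2 = 2
2 ⊕ 4 = 6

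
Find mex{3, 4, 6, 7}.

0

0 is not in the set, so the mex is 0.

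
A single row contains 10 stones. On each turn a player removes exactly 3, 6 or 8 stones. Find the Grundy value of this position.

Compute g(0), g(1), … for moves {3, 6, 8}:
g(0) = mex{} = 0
g(1) = mex{} = 0
g(2) = mex{} = 0
g(3) = mex{0} = 1
g(4) = mex{0} = 1
g(5) = mex{0} = 1
g(6) = mex{0,1} = 2
g(7) = mex{0,1} = 2
g(8) = mex{0,1} = 2
g(9) = mex{0,1,2} = 3
g(10) = mex{0,1,2} = 3
So g(10) = 3.

3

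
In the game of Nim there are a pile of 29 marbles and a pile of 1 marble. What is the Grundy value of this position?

28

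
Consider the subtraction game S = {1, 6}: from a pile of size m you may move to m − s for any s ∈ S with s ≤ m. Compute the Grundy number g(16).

0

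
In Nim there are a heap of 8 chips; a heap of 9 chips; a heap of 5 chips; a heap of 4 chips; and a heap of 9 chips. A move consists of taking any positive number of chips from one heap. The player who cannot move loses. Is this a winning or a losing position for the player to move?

Winning position

Bitwise XOR of the heap sizes:
  1000  (8)
  1001  (9)
  0101  (5)
  0100  (4)
  1001  (9)
  ----
  1001  (9)
The nim-sum is 9 ≠ 0, so this is an N-position: the player to move can win.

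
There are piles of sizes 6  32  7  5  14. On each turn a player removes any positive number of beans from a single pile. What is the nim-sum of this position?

42

Nim-sum: 6 XOR 32 XOR 7 XOR 5 XOR 14 = 42.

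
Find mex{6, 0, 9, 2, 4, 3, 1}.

5

The values 0, 1, 2, 3, 4 are all present; 5 is the first non-negative integer missing from the set.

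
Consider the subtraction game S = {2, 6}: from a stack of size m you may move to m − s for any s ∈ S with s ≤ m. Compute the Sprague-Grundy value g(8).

0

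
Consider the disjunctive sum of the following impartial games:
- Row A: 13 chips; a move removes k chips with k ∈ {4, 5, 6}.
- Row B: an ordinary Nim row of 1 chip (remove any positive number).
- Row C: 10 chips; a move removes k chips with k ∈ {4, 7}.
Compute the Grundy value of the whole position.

Grundy values for row A (subtraction set {4, 5, 6}):
g(0) = mex{} = 0
g(1) = mex{} = 0
g(2) = mex{} = 0
g(3) = mex{} = 0
g(4) = mex{0} = 1
g(5) = mex{0} = 1
g(6) = mex{0} = 1
g(7) = mex{0} = 1
g(8) = mex{0,1} = 2
g(9) = mex{0,1} = 2
g(10) = mex{1} = 0
g(11) = mex{1} = 0
g(12) = mex{1,2} = 0
g(13) = mex{1,2} = 0
So g(13) = 0.
Row B is a plain Nim row of size 1, so its Grundy value is 1.
For row C, compute g(0), g(1), … with moves {4, 7}:
k:     0  1  2  3  4  5  6  7  8  9 10
g(k):  0  0  0  0  1  1  1  1  2  2  2
So g(10) = 2.
By the Sprague-Grundy theorem, the Grundy value of a sum of independent games is the XOR of the component values.
Combined value = 0 ⊕ 1 ⊕ 2 = 3.

3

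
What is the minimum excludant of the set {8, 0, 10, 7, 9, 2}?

0 is in the set but 1 is not, so the mex is 1.

1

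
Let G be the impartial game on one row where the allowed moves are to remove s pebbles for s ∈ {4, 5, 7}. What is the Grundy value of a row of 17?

1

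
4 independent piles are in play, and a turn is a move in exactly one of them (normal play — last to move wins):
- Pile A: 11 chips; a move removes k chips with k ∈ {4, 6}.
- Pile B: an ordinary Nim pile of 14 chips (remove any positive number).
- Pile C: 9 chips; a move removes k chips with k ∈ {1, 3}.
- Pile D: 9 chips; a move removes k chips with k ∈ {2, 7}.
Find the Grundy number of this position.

15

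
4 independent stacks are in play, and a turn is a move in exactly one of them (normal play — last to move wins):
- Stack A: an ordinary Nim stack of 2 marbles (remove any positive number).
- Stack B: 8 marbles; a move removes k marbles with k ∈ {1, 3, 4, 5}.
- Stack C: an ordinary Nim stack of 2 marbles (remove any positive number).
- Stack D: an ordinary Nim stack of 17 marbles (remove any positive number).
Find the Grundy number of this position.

17

Stack A is a plain Nim stack of size 2, so its Grundy value is 2.
Build the Grundy sequence for stack B with g(k) = mex{g(k−s) : s ∈ {1, 3, 4, 5}, s ≤ k}:
k:     0  1  2  3  4  5  6  7  8
g(k):  0  1  0  1  2  3  2  3  0
So g(8) = 0.
Stack C is a plain Nim stack of size 2, so its Grundy value is 2.
Stack D is a plain Nim stack of size 17, so its Grundy value is 17.
The value of a disjunctive sum is the nim-sum of the parts.
Combined value = 2 ⊕ 0 ⊕ 2 ⊕ 17 = 17.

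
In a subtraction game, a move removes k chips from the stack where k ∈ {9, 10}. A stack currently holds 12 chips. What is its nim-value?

Build the Grundy sequence with g(k) = mex{g(k−s) : s ∈ {9, 10}, s ≤ k}:
k:     0  1  2  3  4  5  6  7  8  9 10 11 12
g(k):  0  0  0  0  0  0  0  0  0  1  1  1  1
So g(12) = 1.

1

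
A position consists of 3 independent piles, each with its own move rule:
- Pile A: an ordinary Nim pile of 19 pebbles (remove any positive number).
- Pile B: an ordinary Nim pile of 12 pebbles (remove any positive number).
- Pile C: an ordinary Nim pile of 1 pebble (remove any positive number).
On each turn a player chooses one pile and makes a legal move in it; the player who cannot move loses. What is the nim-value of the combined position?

30

Pile A is a plain Nim pile of size 19, so its Grundy value is 19.
Pile B is a plain Nim pile of size 12, so its Grundy value is 12.
Pile C is a plain Nim pile of size 1, so its Grundy value is 1.
The value of a disjunctive sum is the nim-sum of the parts.
Combined value = 19 ⊕ 12 ⊕ 1 = 30.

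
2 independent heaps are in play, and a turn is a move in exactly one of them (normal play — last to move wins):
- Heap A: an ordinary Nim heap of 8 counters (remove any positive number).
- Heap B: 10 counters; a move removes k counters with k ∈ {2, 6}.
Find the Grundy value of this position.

Heap A is a plain Nim heap of size 8, so its Grundy value is 8.
For heap B, compute g(0), g(1), … with moves {2, 6}:
g(0) = mex{} = 0
g(1) = mex{} = 0
g(2) = mex{0} = 1
g(3) = mex{0} = 1
g(4) = mex{1} = 0
g(5) = mex{1} = 0
g(6) = mex{0} = 1
g(7) = mex{0} = 1
g(8) = mex{1} = 0
g(9) = mex{1} = 0
g(10) = mex{0} = 1
So g(10) = 1.
By the Sprague-Grundy theorem, the Grundy value of a sum of independent games is the XOR of the component values.
Combined value = 8 XOR 1 = 9.

9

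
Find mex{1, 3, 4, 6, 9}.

0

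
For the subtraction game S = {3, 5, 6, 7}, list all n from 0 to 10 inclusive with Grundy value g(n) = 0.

0, 1, 2, 10

Grundy values for subtraction set {3, 5, 6, 7}:
g(0) = mex{} = 0
g(1) = mex{} = 0
g(2) = mex{} = 0
g(3) = mex{0} = 1
g(4) = mex{0} = 1
g(5) = mex{0} = 1
g(6) = mex{0,1} = 2
g(7) = mex{0,1} = 2
g(8) = mex{0,1} = 2
g(9) = mex{0,1,2} = 3
g(10) = mex{1,2} = 0
The P-positions (g = 0) in 0..10 are 0, 1, 2, 10.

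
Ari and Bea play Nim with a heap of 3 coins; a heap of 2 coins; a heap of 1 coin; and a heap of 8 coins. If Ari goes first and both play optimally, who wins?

Compute the nim-sum pairwise:
3 ^ 2 = 1
1 ^ 1 = 0
0 ^ 8 = 8
The nim-sum is 8 ≠ 0, so this is an N-position: the player to move can win; Ari has a winning move.

Ari wins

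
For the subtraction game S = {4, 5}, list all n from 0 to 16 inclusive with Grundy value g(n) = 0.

Build the Grundy sequence with g(k) = mex{g(k−s) : s ∈ {4, 5}, s ≤ k}:
k:     0  1  2  3  4  5  6  7  8  9 10 11 12 13 14 15 16
g(k):  0  0  0  0  1  1  1  1  2  0  0  0  0  1  1  1  1
The P-positions (g = 0) in 0..16 are 0, 1, 2, 3, 9, 10, 11, 12.

0, 1, 2, 3, 9, 10, 11, 12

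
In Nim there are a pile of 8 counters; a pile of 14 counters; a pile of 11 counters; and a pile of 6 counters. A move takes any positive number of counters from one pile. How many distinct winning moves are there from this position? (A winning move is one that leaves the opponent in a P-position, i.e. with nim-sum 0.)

3

In binary:
  1000  (8)
  1110  (14)
  1011  (11)
  0110  (6)
  ----
  1011  (11)
The overall nim-sum is X = 11. A pile of size p has a winning move iff p XOR X < p (reduce it to p XOR X).
  8: 8 XOR 11 = 3 < 8 — winning move (to 3).
  14: 14 XOR 11 = 5 < 14 — winning move (to 5).
  11: 11 XOR 11 = 0 < 11 — winning move (to 0).
  6: 6 XOR 11 = 13 ≥ 6 — no move.
That gives 3 winning moves.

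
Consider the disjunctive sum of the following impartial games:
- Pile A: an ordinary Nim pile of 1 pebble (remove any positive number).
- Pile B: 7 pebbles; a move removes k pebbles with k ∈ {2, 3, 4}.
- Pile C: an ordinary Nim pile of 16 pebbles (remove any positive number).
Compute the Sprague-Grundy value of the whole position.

Pile A is a plain Nim pile of size 1, so its Grundy value is 1.
Build the Grundy sequence for pile B with g(k) = mex{g(k−s) : s ∈ {2, 3, 4}, s ≤ k}:
g(0) = mex{} = 0
g(1) = mex{} = 0
g(2) = mex{0} = 1
g(3) = mex{0} = 1
g(4) = mex{0,1} = 2
g(5) = mex{0,1} = 2
g(6) = mex{1,2} = 0
g(7) = mex{1,2} = 0
So g(7) = 0.
Pile C is a plain Nim pile of size 16, so its Grundy value is 16.
By the Sprague-Grundy theorem, the Grundy value of a sum of independent games is the XOR of the component values.
Combined value = 1 ⊕ 0 ⊕ 16 = 17.

17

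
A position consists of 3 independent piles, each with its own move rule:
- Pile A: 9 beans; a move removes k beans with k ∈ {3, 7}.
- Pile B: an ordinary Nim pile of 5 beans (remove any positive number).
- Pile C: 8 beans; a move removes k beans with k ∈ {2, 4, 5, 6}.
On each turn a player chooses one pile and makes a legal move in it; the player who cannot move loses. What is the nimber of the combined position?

4

For pile A, compute g(0), g(1), … with moves {3, 7}:
k:     0  1  2  3  4  5  6  7  8  9
g(k):  0  0  0  1  1  1  0  2  2  1
So g(9) = 1.
Pile B is a plain Nim pile of size 5, so its Grundy value is 5.
Grundy values for pile C (subtraction set {2, 4, 5, 6}):
g(0) = mex{} = 0
g(1) = mex{} = 0
g(2) = mex{0} = 1
g(3) = mex{0} = 1
g(4) = mex{0,1} = 2
g(5) = mex{0,1} = 2
g(6) = mex{0,1,2} = 3
g(7) = mex{0,1,2} = 3
g(8) = mex{1,2,3} = 0
So g(8) = 0.
The value of a disjunctive sum is the nim-sum of the parts.
Combined value = 1 XOR 5 XOR 0 = 4.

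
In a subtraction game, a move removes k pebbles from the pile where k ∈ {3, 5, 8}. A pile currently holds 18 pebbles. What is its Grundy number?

2

Grundy values for subtraction set {3, 5, 8}:
k:     0  1  2  3  4  5  6  7  8  9 10 11 12 13 14 15 16 17 18
g(k):  0  0  0  1  1  1  2  2  2  3  3  0  0  0  1  1  1  2  2
So g(18) = 2.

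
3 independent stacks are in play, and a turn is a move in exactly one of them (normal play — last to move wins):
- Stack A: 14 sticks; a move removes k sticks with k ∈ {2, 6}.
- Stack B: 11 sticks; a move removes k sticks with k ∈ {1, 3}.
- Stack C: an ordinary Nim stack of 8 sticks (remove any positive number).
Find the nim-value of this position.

Grundy values for stack A (subtraction set {2, 6}):
g(0) = mex{} = 0
g(1) = mex{} = 0
g(2) = mex{0} = 1
g(3) = mex{0} = 1
g(4) = mex{1} = 0
g(5) = mex{1} = 0
g(6) = mex{0} = 1
g(7) = mex{0} = 1
g(8) = mex{1} = 0
g(9) = mex{1} = 0
g(10) = mex{0} = 1
g(11) = mex{0} = 1
g(12) = mex{1} = 0
g(13) = mex{1} = 0
g(14) = mex{0} = 1
So g(14) = 1.
For stack B, compute g(0), g(1), … with moves {1, 3}:
g(0) = mex{} = 0
g(1) = mex{0} = 1
g(2) = mex{1} = 0
g(3) = mex{0} = 1
g(4) = mex{1} = 0
g(5) = mex{0} = 1
g(6) = mex{1} = 0
g(7) = mex{0} = 1
g(8) = mex{1} = 0
g(9) = mex{0} = 1
g(10) = mex{1} = 0
g(11) = mex{0} = 1
So g(11) = 1.
Stack C is a plain Nim stack of size 8, so its Grundy value is 8.
By the Sprague-Grundy theorem, the Grundy value of a sum of independent games is the XOR of the component values.
Combined value = 1 ⊕ 1 ⊕ 8 = 8.

8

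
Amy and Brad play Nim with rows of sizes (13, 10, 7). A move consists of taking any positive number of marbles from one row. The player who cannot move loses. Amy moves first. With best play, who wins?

Brad wins

In binary:
  1101  (13)
  1010  (10)
  0111  (7)
  ----
  0000  (0)
The nim-sum is 0, so this is a P-position: the player to move is in a losing position under optimal play; Amy is about to move from it and so loses — Brad wins.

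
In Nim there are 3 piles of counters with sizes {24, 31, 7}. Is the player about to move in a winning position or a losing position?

Write each in binary and XOR column by column:
  11000  (24)
  11111  (31)
  00111  (7)
  -----
  00000  (0)
The nim-sum is 0, so this is a P-position: the player to move is in a losing position under optimal play.

Losing position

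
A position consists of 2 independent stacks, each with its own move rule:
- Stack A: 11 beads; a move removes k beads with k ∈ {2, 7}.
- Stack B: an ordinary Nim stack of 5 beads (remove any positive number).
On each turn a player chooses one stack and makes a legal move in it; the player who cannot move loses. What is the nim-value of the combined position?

4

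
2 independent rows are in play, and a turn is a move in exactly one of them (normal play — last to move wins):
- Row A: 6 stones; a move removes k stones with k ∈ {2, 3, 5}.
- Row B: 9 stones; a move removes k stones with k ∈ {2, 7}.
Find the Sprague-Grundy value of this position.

3

Build the Grundy sequence for row A with g(k) = mex{g(k−s) : s ∈ {2, 3, 5}, s ≤ k}:
k:     0  1  2  3  4  5  6
g(k):  0  0  1  1  2  2  3
So g(6) = 3.
Build the Grundy sequence for row B with g(k) = mex{g(k−s) : s ∈ {2, 7}, s ≤ k}:
g(0) = mex{} = 0
g(1) = mex{} = 0
g(2) = mex{0} = 1
g(3) = mex{0} = 1
g(4) = mex{1} = 0
g(5) = mex{1} = 0
g(6) = mex{0} = 1
g(7) = mex{0} = 1
g(8) = mex{0,1} = 2
g(9) = mex{1} = 0
So g(9) = 0.
The value of a disjunctive sum is the nim-sum of the parts.
Combined value = 3 XOR 0 = 3.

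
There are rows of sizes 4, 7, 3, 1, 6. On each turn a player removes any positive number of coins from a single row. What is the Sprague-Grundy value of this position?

7

Nim-sum: 4 ⊕ 7 ⊕ 3 ⊕ 1 ⊕ 6 = 7.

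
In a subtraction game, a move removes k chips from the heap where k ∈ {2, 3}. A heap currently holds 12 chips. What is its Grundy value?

1

Compute g(0), g(1), … for moves {2, 3}:
k:     0  1  2  3  4  5  6  7  8  9 10 11 12
g(k):  0  0  1  1  2  0  0  1  1  2  0  0  1
So g(12) = 1.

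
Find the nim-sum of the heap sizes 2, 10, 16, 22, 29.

19

Nim-sum: 2 XOR 10 XOR 16 XOR 22 XOR 29 = 19.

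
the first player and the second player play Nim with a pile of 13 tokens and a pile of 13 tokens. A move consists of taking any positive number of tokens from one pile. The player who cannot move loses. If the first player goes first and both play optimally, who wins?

the second player wins

Compute the nim-sum pairwise:
13 ⊕ 13 = 0
The nim-sum is 0, so this is a P-position: the player to move is in a losing position under optimal play; the first player is about to move from it and so loses — the second player wins.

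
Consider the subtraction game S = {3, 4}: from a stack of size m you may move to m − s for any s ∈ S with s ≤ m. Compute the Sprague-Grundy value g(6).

Grundy values for subtraction set {3, 4}:
g(0) = mex{} = 0
g(1) = mex{} = 0
g(2) = mex{} = 0
g(3) = mex{0} = 1
g(4) = mex{0} = 1
g(5) = mex{0} = 1
g(6) = mex{0,1} = 2
So g(6) = 2.

2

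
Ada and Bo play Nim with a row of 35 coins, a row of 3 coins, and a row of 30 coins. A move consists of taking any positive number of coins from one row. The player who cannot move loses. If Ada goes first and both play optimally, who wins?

Write each in binary and XOR column by column:
  100011  (35)
  000011  (3)
  011110  (30)
  ------
  111110  (62)
The nim-sum is 62 ≠ 0, so this is an N-position: the player to move can win; Ada has a winning move.

Ada wins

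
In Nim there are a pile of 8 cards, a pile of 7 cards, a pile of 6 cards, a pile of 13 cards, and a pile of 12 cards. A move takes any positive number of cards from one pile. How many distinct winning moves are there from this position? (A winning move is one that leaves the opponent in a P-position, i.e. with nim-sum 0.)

Write each in binary and XOR column by column:
  1000  (8)
  0111  (7)
  0110  (6)
  1101  (13)
  1100  (12)
  ----
  1000  (8)
The overall nim-sum is X = 8. A pile of size p has a winning move iff p XOR X < p (reduce it to p XOR X).
  8: 8 XOR 8 = 0 < 8 — winning move (to 0).
  7: 7 XOR 8 = 15 ≥ 7 — no move.
  6: 6 XOR 8 = 14 ≥ 6 — no move.
  13: 13 XOR 8 = 5 < 13 — winning move (to 5).
  12: 12 XOR 8 = 4 < 12 — winning move (to 4).
That gives 3 winning moves.

3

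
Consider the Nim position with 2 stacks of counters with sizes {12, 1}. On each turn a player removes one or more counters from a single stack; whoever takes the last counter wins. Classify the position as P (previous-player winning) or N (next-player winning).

N-position

Nim-sum: 12 ⊕ 1 = 13.
The nim-sum is 13 ≠ 0, so this is an N-position: the player to move can win.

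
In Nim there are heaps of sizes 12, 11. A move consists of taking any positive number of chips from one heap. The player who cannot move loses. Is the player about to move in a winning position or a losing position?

Compute the nim-sum pairwise:
12 ⊕ 11 = 7
The nim-sum is 7 ≠ 0, so this is an N-position: the player to move can win.

Winning position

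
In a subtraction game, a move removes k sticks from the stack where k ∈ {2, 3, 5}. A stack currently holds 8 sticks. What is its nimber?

0

Grundy values for subtraction set {2, 3, 5}:
g(0) = mex{} = 0
g(1) = mex{} = 0
g(2) = mex{0} = 1
g(3) = mex{0} = 1
g(4) = mex{0,1} = 2
g(5) = mex{0,1} = 2
g(6) = mex{0,1,2} = 3
g(7) = mex{1,2} = 0
g(8) = mex{1,2,3} = 0
So g(8) = 0.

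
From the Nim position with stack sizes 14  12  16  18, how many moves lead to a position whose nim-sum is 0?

Bitwise XOR of the heap sizes:
  01110  (14)
  01100  (12)
  10000  (16)
  10010  (18)
  -----
  00000  (0)
The nim-sum is already 0, so every move leaves a nonzero nim-sum — there are no winning moves.

0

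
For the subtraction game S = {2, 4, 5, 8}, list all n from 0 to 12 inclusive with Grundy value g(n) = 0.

0, 1, 7, 10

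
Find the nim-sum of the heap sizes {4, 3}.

7

Bitwise XOR of the heap sizes:
  100  (4)
  011  (3)
  ---
  111  (7)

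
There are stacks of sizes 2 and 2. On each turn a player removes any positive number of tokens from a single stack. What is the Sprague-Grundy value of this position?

0

Nim-sum: 2 ⊕ 2 = 0.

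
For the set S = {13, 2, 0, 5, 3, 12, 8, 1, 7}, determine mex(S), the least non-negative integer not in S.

4

The values 0, 1, 2, 3 are all present; 4 is the first non-negative integer missing from the set.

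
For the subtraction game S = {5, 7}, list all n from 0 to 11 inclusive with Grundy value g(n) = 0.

Compute g(0), g(1), … for moves {5, 7}:
k:     0  1  2  3  4  5  6  7  8  9 10 11
g(k):  0  0  0  0  0  1  1  1  1  1  2  2
The P-positions (g = 0) in 0..11 are 0, 1, 2, 3, 4.

0, 1, 2, 3, 4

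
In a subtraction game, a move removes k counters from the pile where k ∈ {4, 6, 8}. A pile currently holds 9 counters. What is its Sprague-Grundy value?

2

Grundy values for subtraction set {4, 6, 8}:
g(0) = mex{} = 0
g(1) = mex{} = 0
g(2) = mex{} = 0
g(3) = mex{} = 0
g(4) = mex{0} = 1
g(5) = mex{0} = 1
g(6) = mex{0} = 1
g(7) = mex{0} = 1
g(8) = mex{0,1} = 2
g(9) = mex{0,1} = 2
So g(9) = 2.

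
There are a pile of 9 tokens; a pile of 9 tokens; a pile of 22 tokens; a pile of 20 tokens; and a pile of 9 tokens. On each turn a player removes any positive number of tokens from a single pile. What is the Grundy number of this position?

11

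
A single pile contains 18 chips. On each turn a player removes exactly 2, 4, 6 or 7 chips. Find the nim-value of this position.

0

Build the Grundy sequence with g(k) = mex{g(k−s) : s ∈ {2, 4, 6, 7}, s ≤ k}:
k:     0  1  2  3  4  5  6  7  8  9 10 11 12 13 14 15 16 17 18
g(k):  0  0  1  1  2  2  3  3  4  0  0  1  1  2  2  3  3  4  0
So g(18) = 0.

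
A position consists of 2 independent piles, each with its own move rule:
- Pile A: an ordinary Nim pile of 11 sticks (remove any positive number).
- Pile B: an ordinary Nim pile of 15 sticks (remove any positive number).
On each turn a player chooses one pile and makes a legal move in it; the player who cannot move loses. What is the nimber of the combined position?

4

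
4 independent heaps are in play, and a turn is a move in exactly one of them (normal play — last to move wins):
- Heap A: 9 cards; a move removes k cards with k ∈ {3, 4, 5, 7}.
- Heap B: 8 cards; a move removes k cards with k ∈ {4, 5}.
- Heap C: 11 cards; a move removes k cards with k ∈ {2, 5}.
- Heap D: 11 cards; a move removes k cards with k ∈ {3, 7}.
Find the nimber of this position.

1

Build the Grundy sequence for heap A with g(k) = mex{g(k−s) : s ∈ {3, 4, 5, 7}, s ≤ k}:
g(0) = mex{} = 0
g(1) = mex{} = 0
g(2) = mex{} = 0
g(3) = mex{0} = 1
g(4) = mex{0} = 1
g(5) = mex{0} = 1
g(6) = mex{0,1} = 2
g(7) = mex{0,1} = 2
g(8) = mex{0,1} = 2
g(9) = mex{0,1,2} = 3
So g(9) = 3.
Build the Grundy sequence for heap B with g(k) = mex{g(k−s) : s ∈ {4, 5}, s ≤ k}:
g(0) = mex{} = 0
g(1) = mex{} = 0
g(2) = mex{} = 0
g(3) = mex{} = 0
g(4) = mex{0} = 1
g(5) = mex{0} = 1
g(6) = mex{0} = 1
g(7) = mex{0} = 1
g(8) = mex{0,1} = 2
So g(8) = 2.
For heap C, compute g(0), g(1), … with moves {2, 5}:
g(0) = mex{} = 0
g(1) = mex{} = 0
g(2) = mex{0} = 1
g(3) = mex{0} = 1
g(4) = mex{1} = 0
g(5) = mex{0,1} = 2
g(6) = mex{0} = 1
g(7) = mex{1,2} = 0
g(8) = mex{1} = 0
g(9) = mex{0} = 1
g(10) = mex{0,2} = 1
g(11) = mex{1} = 0
So g(11) = 0.
For heap D, compute g(0), g(1), … with moves {3, 7}:
k:     0  1  2  3  4  5  6  7  8  9 10 11
g(k):  0  0  0  1  1  1  0  2  2  1  0  0
So g(11) = 0.
The value of a disjunctive sum is the nim-sum of the parts.
Combined value = 3 ⊕ 2 ⊕ 0 ⊕ 0 = 1.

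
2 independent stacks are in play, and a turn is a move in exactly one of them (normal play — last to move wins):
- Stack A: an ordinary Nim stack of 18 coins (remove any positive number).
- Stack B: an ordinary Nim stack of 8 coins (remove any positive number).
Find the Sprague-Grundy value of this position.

Stack A is a plain Nim stack of size 18, so its Grundy value is 18.
Stack B is a plain Nim stack of size 8, so its Grundy value is 8.
The value of a disjunctive sum is the nim-sum of the parts.
Combined value = 18 ⊕ 8 = 26.

26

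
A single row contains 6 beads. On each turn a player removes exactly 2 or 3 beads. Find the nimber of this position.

0

Compute g(0), g(1), … for moves {2, 3}:
g(0) = mex{} = 0
g(1) = mex{} = 0
g(2) = mex{0} = 1
g(3) = mex{0} = 1
g(4) = mex{0,1} = 2
g(5) = mex{1} = 0
g(6) = mex{1,2} = 0
So g(6) = 0.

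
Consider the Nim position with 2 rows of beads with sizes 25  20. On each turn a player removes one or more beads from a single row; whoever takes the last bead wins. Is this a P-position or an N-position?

Compute the nim-sum pairwise:
25 ^ 20 = 13
The nim-sum is 13 ≠ 0, so this is an N-position: the player to move can win.

N-position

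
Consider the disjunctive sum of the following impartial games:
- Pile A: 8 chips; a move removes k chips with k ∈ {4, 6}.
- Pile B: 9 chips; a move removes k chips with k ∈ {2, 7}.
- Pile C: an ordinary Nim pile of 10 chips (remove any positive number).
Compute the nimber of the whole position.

8

Build the Grundy sequence for pile A with g(k) = mex{g(k−s) : s ∈ {4, 6}, s ≤ k}:
k:     0  1  2  3  4  5  6  7  8
g(k):  0  0  0  0  1  1  1  1  2
So g(8) = 2.
Build the Grundy sequence for pile B with g(k) = mex{g(k−s) : s ∈ {2, 7}, s ≤ k}:
k:     0  1  2  3  4  5  6  7  8  9
g(k):  0  0  1  1  0  0  1  1  2  0
So g(9) = 0.
Pile C is a plain Nim pile of size 10, so its Grundy value is 10.
The value of a disjunctive sum is the nim-sum of the parts.
Combined value = 2 XOR 0 XOR 10 = 8.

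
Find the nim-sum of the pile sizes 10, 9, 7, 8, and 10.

Nim-sum: 10 ⊕ 9 ⊕ 7 ⊕ 8 ⊕ 10 = 6.

6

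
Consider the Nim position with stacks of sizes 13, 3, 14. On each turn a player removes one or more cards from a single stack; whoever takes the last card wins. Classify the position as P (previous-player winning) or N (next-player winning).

Compute the nim-sum pairwise:
13 ⊕ 3 = 14
14 ⊕ 14 = 0
The nim-sum is 0, so this is a P-position: the player to move is in a losing position under optimal play.

P-position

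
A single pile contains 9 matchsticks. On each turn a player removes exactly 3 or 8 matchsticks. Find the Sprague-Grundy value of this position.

1

Compute g(0), g(1), … for moves {3, 8}:
k:     0  1  2  3  4  5  6  7  8  9
g(k):  0  0  0  1  1  1  0  0  2  1
So g(9) = 1.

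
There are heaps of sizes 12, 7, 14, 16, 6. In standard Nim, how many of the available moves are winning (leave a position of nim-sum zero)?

1

In binary:
  01100  (12)
  00111  (7)
  01110  (14)
  10000  (16)
  00110  (6)
  -----
  10011  (19)
The overall nim-sum is X = 19. A heap of size p has a winning move iff p XOR X < p (reduce it to p XOR X).
  12: 12 XOR 19 = 31 ≥ 12 — no move.
  7: 7 XOR 19 = 20 ≥ 7 — no move.
  14: 14 XOR 19 = 29 ≥ 14 — no move.
  16: 16 XOR 19 = 3 < 16 — winning move (to 3).
  6: 6 XOR 19 = 21 ≥ 6 — no move.
That gives 1 winning move.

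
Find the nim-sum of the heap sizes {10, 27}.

Bitwise XOR of the heap sizes:
  01010  (10)
  11011  (27)
  -----
  10001  (17)

17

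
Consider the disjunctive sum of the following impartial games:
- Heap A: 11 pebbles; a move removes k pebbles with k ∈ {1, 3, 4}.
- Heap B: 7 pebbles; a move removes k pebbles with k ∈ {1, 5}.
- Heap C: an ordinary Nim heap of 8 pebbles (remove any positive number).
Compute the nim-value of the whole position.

11

Build the Grundy sequence for heap A with g(k) = mex{g(k−s) : s ∈ {1, 3, 4}, s ≤ k}:
k:     0  1  2  3  4  5  6  7  8  9 10 11
g(k):  0  1  0  1  2  3  2  0  1  0  1  2
So g(11) = 2.
Build the Grundy sequence for heap B with g(k) = mex{g(k−s) : s ∈ {1, 5}, s ≤ k}:
g(0) = mex{} = 0
g(1) = mex{0} = 1
g(2) = mex{1} = 0
g(3) = mex{0} = 1
g(4) = mex{1} = 0
g(5) = mex{0} = 1
g(6) = mex{1} = 0
g(7) = mex{0} = 1
So g(7) = 1.
Heap C is a plain Nim heap of size 8, so its Grundy value is 8.
The value of a disjunctive sum is the nim-sum of the parts.
Combined value = 2 ⊕ 1 ⊕ 8 = 11.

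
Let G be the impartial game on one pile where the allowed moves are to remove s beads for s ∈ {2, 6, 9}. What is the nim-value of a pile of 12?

0

Grundy values for subtraction set {2, 6, 9}:
k:     0  1  2  3  4  5  6  7  8  9 10 11 12
g(k):  0  0  1  1  0  0  1  1  0  2  1  3  0
So g(12) = 0.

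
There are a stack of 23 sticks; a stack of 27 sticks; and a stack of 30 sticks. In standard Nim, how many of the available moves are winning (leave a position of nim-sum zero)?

Compute the nim-sum pairwise:
23 ^ 27 = 12
12 ^ 30 = 18
The overall nim-sum is X = 18. A stack of size p has a winning move iff p XOR X < p (reduce it to p XOR X).
  23: 23 XOR 18 = 5 < 23 — winning move (to 5).
  27: 27 XOR 18 = 9 < 27 — winning move (to 9).
  30: 30 XOR 18 = 12 < 30 — winning move (to 12).
That gives 3 winning moves.

3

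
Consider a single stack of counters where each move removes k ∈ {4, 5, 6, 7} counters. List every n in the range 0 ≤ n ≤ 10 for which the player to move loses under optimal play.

Compute g(0), g(1), … for moves {4, 5, 6, 7}:
k:     0  1  2  3  4  5  6  7  8  9 10
g(k):  0  0  0  0  1  1  1  1  2  2  2
The P-positions (g = 0) in 0..10 are 0, 1, 2, 3.

0, 1, 2, 3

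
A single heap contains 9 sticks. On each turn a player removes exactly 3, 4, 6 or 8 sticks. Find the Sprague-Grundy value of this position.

3

Grundy values for subtraction set {3, 4, 6, 8}:
k:     0  1  2  3  4  5  6  7  8  9
g(k):  0  0  0  1  1  1  2  2  2  3
So g(9) = 3.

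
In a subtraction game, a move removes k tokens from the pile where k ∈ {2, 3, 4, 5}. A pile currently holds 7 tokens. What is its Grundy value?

0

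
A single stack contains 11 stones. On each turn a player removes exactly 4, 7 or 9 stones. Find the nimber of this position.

2

Grundy values for subtraction set {4, 7, 9}:
k:     0  1  2  3  4  5  6  7  8  9 10 11
g(k):  0  0  0  0  1  1  1  1  2  2  2  2
So g(11) = 2.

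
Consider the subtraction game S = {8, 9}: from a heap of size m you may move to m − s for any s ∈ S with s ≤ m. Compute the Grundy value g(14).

1

Grundy values for subtraction set {8, 9}:
g(0) = mex{} = 0
g(1) = mex{} = 0
g(2) = mex{} = 0
g(3) = mex{} = 0
g(4) = mex{} = 0
g(5) = mex{} = 0
g(6) = mex{} = 0
g(7) = mex{} = 0
g(8) = mex{0} = 1
g(9) = mex{0} = 1
g(10) = mex{0} = 1
g(11) = mex{0} = 1
g(12) = mex{0} = 1
g(13) = mex{0} = 1
g(14) = mex{0} = 1
So g(14) = 1.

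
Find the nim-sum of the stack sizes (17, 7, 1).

Nim-sum: 17 XOR 7 XOR 1 = 23.

23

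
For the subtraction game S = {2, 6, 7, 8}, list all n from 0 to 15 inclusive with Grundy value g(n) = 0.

Compute g(0), g(1), … for moves {2, 6, 7, 8}:
k:     0  1  2  3  4  5  6  7  8  9 10 11 12 13 14 15
g(k):  0  0  1  1  0  0  1  1  2  2  3  3  2  2  0  0
The P-positions (g = 0) in 0..15 are 0, 1, 4, 5, 14, 15.

0, 1, 4, 5, 14, 15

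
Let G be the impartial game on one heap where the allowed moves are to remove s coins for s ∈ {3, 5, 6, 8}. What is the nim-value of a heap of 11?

Compute g(0), g(1), … for moves {3, 5, 6, 8}:
g(0) = mex{} = 0
g(1) = mex{} = 0
g(2) = mex{} = 0
g(3) = mex{0} = 1
g(4) = mex{0} = 1
g(5) = mex{0} = 1
g(6) = mex{0,1} = 2
g(7) = mex{0,1} = 2
g(8) = mex{0,1} = 2
g(9) = mex{0,1,2} = 3
g(10) = mex{0,1,2} = 3
g(11) = mex{1,2} = 0
So g(11) = 0.

0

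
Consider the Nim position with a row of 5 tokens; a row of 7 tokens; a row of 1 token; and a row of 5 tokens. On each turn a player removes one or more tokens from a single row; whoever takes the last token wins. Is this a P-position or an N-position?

N-position

Compute the nim-sum pairwise:
5 ⊕ 7 = 2
2 ⊕ 1 = 3
3 ⊕ 5 = 6
The nim-sum is 6 ≠ 0, so this is an N-position: the player to move can win.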